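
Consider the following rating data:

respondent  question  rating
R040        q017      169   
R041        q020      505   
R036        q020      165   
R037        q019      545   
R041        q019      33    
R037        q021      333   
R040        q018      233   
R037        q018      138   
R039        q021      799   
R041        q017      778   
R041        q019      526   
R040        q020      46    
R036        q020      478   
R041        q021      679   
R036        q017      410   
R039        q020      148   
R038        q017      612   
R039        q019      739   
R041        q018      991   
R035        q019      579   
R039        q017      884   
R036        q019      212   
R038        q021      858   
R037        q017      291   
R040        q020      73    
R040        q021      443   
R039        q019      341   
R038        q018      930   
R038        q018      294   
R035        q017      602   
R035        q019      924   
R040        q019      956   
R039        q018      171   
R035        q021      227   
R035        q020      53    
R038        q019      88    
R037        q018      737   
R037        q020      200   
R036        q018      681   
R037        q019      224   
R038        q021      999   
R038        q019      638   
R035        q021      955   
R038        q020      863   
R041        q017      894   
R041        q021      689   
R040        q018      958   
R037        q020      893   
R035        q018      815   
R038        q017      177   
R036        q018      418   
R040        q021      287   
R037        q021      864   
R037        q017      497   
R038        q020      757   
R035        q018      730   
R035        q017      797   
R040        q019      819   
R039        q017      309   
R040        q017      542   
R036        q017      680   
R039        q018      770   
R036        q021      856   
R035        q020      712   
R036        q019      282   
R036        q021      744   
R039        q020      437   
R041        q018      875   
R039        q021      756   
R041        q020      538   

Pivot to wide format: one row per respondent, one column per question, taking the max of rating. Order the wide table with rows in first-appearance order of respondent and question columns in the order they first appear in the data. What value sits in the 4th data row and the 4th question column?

864

With rows in first-appearance order of respondent, row 4 is respondent=R037. question columns in first-appearance order: q017, q020, q019, q021, q018; column 4 is q021.
Long rows with respondent=R037, question=q021: max(333, 864) = 864.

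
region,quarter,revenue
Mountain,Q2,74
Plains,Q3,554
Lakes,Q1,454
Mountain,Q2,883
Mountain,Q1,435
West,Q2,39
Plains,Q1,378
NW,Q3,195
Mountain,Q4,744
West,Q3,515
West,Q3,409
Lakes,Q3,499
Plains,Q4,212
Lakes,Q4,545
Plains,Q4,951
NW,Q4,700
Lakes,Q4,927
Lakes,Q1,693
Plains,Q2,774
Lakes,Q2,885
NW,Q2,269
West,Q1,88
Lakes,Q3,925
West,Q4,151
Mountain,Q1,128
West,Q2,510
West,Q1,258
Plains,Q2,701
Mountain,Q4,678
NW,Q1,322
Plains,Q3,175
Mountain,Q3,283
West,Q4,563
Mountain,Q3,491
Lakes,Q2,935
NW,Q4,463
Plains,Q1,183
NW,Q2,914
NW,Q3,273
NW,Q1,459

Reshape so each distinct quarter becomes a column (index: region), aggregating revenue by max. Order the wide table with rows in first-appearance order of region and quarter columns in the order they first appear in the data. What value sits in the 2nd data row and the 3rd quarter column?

378

With rows in first-appearance order of region, row 2 is region=Plains. quarter columns in first-appearance order: Q2, Q3, Q1, Q4; column 3 is Q1.
Long rows with region=Plains, quarter=Q1: max(378, 183) = 378.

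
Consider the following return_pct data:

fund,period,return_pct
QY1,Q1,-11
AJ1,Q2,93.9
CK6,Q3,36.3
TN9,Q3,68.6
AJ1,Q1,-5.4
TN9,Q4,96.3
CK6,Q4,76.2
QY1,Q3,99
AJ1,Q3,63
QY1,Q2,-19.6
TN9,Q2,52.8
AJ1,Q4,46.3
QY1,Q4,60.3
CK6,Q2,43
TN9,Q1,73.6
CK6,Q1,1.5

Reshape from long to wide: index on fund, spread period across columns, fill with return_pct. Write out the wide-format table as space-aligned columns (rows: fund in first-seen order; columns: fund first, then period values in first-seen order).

fund  Q1    Q2     Q3    Q4  
QY1   -11   -19.6  99    60.3
AJ1   -5.4  93.9   63    46.3
CK6   1.5   43     36.3  76.2
TN9   73.6  52.8   68.6  96.3

Columns: fund plus the 4 distinct period values (Q1, Q2, Q3, Q4).
For example, row QY1 column Q1 takes return_pct=-11 from the long row (QY1, Q1).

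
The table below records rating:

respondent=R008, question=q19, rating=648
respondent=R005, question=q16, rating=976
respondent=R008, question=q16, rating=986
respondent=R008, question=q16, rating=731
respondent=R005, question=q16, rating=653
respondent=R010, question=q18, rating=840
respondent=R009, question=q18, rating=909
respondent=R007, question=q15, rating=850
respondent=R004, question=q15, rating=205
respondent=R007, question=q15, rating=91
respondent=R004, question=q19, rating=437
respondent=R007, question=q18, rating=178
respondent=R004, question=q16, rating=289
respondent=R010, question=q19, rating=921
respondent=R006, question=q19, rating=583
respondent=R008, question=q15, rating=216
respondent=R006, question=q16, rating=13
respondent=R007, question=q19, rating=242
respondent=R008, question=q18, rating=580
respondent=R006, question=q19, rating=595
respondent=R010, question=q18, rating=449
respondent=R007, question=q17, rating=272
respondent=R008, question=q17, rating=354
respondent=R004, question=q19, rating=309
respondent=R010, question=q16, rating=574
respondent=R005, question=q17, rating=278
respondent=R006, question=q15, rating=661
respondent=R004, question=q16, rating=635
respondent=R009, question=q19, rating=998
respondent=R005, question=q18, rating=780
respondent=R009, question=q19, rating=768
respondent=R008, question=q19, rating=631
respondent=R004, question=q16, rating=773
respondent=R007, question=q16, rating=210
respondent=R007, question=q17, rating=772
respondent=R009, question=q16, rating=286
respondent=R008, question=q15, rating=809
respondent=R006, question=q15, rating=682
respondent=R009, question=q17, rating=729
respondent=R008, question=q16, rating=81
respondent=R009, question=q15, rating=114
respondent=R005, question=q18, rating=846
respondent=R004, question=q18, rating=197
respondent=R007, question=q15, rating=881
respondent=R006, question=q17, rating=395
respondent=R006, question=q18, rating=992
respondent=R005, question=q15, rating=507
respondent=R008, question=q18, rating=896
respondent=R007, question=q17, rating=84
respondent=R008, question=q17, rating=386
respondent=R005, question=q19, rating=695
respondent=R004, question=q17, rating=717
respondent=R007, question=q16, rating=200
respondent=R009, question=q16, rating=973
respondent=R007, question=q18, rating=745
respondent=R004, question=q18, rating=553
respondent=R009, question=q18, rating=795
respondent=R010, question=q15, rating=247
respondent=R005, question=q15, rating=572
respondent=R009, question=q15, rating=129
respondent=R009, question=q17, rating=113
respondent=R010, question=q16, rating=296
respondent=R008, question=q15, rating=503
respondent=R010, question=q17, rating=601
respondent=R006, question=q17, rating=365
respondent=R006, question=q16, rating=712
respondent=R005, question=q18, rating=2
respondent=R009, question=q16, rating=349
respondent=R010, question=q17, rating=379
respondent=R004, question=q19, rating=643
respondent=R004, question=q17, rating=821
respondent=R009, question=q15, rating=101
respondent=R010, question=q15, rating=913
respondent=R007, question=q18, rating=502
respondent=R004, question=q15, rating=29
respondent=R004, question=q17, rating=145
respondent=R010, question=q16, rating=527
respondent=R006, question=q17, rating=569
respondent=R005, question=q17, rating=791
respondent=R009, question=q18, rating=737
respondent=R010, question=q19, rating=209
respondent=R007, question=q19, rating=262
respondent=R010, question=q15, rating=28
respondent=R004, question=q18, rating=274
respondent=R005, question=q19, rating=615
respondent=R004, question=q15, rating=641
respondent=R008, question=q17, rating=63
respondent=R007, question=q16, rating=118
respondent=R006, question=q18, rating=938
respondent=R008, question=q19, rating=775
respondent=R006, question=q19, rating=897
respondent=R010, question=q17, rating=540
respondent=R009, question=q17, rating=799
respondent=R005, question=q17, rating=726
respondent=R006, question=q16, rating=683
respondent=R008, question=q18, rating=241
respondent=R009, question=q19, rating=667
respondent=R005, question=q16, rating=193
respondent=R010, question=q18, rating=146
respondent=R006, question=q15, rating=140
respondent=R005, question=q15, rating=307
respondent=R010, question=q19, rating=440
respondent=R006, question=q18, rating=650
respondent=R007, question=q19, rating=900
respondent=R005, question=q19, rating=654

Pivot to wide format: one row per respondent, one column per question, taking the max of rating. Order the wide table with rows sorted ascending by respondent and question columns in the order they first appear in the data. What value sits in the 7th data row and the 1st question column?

921

With rows sorted ascending by respondent, row 7 is respondent=R010. question columns in first-appearance order: q19, q16, q18, q15, q17; column 1 is q19.
Long rows with respondent=R010, question=q19: max(921, 209, 440) = 921.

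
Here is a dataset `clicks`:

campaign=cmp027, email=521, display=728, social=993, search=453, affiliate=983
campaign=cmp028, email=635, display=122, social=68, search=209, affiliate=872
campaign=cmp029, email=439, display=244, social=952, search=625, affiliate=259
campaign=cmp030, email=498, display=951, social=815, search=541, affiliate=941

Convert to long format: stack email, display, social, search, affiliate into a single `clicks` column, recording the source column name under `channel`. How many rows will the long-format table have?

4 campaign values × 5 melted columns = 20 rows.

20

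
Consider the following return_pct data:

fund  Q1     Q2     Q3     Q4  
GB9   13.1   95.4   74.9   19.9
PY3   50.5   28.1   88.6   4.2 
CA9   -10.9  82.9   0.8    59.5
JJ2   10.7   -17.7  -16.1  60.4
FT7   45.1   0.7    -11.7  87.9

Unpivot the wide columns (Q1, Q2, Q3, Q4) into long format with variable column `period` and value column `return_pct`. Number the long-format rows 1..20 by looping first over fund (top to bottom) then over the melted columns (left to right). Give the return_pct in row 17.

20 rows total (5 × 4). Row 17: index ⌊(17-1)/4⌋ = 4 into fund → FT7; (17-1) mod 4 = 0 into the melted columns → Q1.
So row 17 is (FT7, Q1, 45.1); return_pct = 45.1.

45.1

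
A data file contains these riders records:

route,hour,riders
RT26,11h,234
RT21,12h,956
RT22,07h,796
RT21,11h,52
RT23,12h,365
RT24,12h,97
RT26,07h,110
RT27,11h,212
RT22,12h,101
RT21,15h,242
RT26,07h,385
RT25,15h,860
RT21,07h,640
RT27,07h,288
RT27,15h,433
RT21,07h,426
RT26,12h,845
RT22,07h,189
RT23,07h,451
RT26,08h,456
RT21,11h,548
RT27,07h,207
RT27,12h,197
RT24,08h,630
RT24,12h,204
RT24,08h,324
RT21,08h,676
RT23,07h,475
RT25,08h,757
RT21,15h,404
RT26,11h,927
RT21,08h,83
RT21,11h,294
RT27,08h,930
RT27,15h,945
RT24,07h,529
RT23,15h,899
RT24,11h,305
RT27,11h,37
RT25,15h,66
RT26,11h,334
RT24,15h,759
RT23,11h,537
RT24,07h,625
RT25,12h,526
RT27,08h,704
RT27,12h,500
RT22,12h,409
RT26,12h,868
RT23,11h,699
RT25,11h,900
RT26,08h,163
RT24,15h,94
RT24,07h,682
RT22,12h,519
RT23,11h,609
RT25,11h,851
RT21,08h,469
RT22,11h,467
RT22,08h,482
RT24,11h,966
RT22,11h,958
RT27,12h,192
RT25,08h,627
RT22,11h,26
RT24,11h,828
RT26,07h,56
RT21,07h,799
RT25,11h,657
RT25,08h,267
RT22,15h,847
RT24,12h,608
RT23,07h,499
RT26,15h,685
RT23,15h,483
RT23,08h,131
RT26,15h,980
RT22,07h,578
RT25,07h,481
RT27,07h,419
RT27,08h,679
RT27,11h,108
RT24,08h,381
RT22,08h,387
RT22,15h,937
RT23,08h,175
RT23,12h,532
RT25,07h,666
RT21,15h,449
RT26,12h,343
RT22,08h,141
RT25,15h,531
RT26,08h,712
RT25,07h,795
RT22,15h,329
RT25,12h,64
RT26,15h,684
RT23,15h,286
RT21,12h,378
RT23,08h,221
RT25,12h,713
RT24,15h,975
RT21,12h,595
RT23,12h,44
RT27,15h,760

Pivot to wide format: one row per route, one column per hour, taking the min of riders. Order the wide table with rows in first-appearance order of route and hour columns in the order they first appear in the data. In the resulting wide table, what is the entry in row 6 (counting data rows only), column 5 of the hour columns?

With rows in first-appearance order of route, row 6 is route=RT27. hour columns in first-appearance order: 11h, 12h, 07h, 15h, 08h; column 5 is 08h.
Long rows with route=RT27, hour=08h: min(930, 704, 679) = 679.

679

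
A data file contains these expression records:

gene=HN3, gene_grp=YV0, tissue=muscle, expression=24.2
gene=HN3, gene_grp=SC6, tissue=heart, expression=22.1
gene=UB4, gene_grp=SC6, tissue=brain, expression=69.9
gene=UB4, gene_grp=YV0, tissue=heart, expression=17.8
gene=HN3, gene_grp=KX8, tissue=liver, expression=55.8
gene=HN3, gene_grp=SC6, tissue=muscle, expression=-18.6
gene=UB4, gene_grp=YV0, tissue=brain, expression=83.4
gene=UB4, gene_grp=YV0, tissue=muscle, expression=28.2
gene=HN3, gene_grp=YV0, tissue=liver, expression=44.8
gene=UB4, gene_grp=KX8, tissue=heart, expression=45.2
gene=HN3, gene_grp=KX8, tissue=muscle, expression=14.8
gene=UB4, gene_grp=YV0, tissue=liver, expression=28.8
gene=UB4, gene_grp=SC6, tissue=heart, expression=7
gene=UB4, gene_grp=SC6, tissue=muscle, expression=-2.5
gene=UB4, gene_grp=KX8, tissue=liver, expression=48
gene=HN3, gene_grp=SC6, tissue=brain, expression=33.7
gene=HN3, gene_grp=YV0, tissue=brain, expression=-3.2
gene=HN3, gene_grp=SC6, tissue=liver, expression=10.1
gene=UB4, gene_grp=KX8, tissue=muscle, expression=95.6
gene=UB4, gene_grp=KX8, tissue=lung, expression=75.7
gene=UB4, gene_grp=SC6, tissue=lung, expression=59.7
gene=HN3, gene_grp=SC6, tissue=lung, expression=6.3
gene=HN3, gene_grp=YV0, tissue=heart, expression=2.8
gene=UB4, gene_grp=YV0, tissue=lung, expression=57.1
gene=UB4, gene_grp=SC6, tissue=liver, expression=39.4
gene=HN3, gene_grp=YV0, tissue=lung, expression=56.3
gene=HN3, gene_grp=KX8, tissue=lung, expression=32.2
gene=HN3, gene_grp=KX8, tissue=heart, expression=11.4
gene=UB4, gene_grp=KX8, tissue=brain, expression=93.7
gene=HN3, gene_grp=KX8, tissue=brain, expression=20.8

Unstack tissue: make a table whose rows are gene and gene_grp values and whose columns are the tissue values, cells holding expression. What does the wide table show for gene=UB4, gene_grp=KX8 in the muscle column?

95.6

Wide layout: rows indexed by gene and gene_grp, columns are the 5 distinct tissue values (muscle, heart, brain, liver, lung).
Cell (gene=UB4, gene_grp=KX8, tissue=muscle) draws from the long row where gene=UB4, gene_grp=KX8 and tissue=muscle, which has expression=95.6.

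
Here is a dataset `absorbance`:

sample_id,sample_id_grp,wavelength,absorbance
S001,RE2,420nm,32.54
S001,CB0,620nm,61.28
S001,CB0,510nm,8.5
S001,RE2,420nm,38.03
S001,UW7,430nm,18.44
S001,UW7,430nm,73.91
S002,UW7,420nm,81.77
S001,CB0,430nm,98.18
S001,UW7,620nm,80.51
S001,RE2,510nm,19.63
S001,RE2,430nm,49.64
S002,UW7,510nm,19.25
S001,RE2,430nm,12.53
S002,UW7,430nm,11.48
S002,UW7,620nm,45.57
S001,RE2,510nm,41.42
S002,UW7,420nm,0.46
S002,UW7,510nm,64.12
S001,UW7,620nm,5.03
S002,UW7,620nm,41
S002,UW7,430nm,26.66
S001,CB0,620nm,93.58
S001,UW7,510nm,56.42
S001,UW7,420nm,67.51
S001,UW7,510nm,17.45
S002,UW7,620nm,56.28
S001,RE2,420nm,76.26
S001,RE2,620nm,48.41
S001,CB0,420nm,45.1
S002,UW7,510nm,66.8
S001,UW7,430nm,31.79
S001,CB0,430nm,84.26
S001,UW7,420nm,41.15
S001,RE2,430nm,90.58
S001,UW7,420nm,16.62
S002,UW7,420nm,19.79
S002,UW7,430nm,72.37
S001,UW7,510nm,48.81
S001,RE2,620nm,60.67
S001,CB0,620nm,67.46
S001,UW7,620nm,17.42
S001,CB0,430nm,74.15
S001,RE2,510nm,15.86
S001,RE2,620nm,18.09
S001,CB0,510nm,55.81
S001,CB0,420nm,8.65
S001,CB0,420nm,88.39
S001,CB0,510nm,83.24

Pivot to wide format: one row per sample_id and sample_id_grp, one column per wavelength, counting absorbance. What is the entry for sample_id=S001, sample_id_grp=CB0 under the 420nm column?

Rows with sample_id=S001, sample_id_grp=CB0 and wavelength=420nm: absorbance values are 45.1, 8.65, 88.39.
3 rows match — count = 3.

3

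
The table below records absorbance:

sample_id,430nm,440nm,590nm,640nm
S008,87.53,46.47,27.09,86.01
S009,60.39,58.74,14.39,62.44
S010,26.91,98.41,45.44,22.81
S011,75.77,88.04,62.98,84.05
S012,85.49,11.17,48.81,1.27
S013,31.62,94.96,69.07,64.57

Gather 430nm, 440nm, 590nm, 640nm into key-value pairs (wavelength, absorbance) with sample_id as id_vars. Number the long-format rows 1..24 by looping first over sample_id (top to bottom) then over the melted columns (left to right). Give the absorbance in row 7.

24 rows total (6 × 4). Row 7: index ⌊(7-1)/4⌋ = 1 into sample_id → S009; (7-1) mod 4 = 2 into the melted columns → 590nm.
So row 7 is (S009, 590nm, 14.39); absorbance = 14.39.

14.39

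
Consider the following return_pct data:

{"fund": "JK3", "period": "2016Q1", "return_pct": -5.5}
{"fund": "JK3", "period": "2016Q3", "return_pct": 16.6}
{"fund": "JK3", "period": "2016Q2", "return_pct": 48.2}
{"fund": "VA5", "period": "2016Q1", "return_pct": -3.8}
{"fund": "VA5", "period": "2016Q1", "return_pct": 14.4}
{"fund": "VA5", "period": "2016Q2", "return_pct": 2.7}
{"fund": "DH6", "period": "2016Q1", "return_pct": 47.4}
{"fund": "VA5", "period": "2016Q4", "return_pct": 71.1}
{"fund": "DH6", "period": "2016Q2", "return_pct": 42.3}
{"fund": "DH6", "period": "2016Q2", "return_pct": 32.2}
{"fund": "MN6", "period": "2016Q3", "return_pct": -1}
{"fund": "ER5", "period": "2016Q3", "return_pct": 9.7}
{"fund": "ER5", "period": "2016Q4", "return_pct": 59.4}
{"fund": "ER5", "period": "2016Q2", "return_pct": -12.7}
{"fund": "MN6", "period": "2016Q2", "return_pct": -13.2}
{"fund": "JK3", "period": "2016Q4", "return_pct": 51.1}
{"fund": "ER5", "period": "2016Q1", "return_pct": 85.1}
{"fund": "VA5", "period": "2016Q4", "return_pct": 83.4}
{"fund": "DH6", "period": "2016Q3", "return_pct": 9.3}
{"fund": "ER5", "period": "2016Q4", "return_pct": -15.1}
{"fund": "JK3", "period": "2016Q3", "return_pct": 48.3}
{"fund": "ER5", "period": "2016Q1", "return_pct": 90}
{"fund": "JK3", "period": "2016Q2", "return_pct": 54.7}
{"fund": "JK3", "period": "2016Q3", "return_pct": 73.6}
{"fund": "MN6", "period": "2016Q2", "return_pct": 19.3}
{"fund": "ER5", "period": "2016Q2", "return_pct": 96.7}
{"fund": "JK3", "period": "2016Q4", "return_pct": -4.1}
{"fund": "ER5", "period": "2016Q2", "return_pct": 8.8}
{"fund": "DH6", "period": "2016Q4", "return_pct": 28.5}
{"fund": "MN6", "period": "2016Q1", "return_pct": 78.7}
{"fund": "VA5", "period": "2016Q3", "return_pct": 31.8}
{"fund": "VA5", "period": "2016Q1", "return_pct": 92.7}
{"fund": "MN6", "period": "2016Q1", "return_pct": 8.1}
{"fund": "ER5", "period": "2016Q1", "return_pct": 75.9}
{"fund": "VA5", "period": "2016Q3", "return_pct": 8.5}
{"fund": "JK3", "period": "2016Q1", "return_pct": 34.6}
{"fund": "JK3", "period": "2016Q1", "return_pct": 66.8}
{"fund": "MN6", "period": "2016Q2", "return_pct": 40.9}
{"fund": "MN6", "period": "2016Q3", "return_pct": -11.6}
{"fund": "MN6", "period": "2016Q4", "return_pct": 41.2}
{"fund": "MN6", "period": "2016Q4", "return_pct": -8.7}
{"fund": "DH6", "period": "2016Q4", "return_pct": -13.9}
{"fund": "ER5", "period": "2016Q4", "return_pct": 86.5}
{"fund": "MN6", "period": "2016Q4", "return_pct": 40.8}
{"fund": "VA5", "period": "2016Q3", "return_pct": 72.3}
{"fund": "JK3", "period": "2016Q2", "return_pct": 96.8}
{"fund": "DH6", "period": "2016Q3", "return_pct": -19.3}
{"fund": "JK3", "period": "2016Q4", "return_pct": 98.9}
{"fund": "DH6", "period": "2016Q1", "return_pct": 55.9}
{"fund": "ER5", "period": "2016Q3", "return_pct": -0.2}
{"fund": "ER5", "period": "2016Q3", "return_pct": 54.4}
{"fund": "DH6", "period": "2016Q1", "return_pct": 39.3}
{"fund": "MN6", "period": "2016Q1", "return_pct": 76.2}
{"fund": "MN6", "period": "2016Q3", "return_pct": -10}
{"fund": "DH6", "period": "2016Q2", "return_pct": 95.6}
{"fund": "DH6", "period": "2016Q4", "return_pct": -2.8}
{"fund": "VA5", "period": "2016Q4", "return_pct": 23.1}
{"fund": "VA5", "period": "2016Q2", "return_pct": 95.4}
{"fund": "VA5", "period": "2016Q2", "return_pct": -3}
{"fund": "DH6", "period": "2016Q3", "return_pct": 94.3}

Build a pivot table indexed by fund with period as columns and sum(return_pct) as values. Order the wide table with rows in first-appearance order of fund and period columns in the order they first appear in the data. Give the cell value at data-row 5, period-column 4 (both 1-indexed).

130.8

With rows in first-appearance order of fund, row 5 is fund=ER5. period columns in first-appearance order: 2016Q1, 2016Q3, 2016Q2, 2016Q4; column 4 is 2016Q4.
Long rows with fund=ER5, period=2016Q4: 59.4 + -15.1 + 86.5 = 130.8.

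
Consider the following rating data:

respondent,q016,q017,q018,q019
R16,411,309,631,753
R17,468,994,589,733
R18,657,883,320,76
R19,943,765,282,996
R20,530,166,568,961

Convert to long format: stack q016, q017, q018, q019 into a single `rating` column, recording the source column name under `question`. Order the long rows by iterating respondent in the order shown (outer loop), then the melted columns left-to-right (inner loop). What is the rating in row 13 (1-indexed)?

943

20 rows total (5 × 4). Row 13: index ⌊(13-1)/4⌋ = 3 into respondent → R19; (13-1) mod 4 = 0 into the melted columns → q016.
So row 13 is (R19, q016, 943); rating = 943.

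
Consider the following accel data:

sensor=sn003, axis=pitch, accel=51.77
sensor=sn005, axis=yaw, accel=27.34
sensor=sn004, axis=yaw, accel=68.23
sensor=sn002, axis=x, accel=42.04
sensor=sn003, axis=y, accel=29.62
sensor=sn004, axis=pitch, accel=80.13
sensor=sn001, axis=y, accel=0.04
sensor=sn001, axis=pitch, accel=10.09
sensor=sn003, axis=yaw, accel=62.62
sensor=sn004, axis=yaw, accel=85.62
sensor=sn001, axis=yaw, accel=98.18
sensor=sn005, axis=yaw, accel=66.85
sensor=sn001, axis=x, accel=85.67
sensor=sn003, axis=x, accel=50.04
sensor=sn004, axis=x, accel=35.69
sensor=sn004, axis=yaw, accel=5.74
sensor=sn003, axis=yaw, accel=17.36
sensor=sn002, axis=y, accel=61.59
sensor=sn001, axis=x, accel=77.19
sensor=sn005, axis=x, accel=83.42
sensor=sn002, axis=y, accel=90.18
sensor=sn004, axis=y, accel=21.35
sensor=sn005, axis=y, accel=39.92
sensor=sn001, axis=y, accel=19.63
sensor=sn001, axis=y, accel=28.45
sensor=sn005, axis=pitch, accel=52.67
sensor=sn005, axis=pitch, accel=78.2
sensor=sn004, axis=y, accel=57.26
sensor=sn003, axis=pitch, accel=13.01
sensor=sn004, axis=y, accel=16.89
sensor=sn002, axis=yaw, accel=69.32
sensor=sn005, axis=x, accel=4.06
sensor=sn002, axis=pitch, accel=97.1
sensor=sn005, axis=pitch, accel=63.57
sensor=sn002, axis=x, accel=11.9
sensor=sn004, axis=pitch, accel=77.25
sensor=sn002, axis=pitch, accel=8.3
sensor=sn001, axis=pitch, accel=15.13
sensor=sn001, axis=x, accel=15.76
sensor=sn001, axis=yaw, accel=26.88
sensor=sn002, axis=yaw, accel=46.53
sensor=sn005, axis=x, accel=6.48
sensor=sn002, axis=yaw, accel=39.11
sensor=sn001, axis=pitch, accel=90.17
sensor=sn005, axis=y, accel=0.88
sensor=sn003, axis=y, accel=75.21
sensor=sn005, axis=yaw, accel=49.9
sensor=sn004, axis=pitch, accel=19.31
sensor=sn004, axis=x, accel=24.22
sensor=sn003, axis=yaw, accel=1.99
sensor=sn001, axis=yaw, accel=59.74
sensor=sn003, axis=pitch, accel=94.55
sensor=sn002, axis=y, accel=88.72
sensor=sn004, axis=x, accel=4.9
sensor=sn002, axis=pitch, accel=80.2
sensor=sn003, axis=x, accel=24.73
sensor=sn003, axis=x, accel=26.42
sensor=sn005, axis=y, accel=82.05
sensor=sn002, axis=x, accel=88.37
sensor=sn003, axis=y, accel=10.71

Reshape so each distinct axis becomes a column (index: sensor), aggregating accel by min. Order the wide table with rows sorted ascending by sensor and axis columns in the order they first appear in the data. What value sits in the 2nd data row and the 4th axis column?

With rows sorted ascending by sensor, row 2 is sensor=sn002. axis columns in first-appearance order: pitch, yaw, x, y; column 4 is y.
Long rows with sensor=sn002, axis=y: min(61.59, 90.18, 88.72) = 61.59.

61.59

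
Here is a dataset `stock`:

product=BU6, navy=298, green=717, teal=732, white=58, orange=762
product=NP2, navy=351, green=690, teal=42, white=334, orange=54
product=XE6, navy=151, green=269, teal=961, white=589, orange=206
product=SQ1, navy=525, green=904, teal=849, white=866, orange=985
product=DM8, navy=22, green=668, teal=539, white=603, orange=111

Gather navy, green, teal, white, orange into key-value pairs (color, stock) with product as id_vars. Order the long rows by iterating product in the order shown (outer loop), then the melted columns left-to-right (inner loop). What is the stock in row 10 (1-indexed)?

54

25 rows total (5 × 5). Row 10: index ⌊(10-1)/5⌋ = 1 into product → NP2; (10-1) mod 5 = 4 into the melted columns → orange.
So row 10 is (NP2, orange, 54); stock = 54.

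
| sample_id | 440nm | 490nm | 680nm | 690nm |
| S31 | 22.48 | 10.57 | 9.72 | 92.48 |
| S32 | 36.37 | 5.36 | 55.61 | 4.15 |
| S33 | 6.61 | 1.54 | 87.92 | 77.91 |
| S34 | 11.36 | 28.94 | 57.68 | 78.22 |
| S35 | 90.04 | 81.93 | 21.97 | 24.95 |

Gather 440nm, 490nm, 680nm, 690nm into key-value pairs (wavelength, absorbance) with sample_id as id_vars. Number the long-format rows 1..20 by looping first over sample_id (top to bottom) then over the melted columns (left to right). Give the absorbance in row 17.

20 rows total (5 × 4). Row 17: index ⌊(17-1)/4⌋ = 4 into sample_id → S35; (17-1) mod 4 = 0 into the melted columns → 440nm.
So row 17 is (S35, 440nm, 90.04); absorbance = 90.04.

90.04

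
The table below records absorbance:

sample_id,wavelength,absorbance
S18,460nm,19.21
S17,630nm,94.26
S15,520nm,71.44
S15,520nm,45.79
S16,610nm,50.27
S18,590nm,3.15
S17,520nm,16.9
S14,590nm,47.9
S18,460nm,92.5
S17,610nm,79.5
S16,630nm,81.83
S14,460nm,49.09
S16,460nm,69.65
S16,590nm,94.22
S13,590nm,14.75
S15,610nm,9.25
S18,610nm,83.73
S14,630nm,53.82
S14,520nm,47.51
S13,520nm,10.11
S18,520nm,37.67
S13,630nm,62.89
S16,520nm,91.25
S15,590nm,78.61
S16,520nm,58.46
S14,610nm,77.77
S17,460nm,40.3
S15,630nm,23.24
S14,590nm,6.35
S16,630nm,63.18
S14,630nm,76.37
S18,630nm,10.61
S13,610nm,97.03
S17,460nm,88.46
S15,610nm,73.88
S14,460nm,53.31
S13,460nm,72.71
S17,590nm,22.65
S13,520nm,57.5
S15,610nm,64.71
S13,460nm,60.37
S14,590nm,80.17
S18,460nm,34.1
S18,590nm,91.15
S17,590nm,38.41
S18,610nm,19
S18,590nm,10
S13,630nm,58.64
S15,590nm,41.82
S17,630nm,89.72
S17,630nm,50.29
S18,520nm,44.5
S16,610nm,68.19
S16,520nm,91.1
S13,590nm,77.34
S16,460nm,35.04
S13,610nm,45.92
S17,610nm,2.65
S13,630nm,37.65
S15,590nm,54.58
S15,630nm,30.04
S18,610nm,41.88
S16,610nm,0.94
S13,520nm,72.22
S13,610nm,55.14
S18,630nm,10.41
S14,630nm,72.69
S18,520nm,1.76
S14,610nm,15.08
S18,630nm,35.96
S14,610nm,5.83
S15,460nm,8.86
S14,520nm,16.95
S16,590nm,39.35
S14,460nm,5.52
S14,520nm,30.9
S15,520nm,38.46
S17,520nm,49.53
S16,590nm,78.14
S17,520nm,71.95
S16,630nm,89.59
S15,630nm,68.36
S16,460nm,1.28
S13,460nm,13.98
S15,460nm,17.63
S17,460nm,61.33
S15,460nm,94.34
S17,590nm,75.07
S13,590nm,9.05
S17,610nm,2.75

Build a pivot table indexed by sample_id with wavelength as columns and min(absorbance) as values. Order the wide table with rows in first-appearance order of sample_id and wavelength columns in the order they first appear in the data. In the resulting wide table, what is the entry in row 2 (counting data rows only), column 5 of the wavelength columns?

22.65

With rows in first-appearance order of sample_id, row 2 is sample_id=S17. wavelength columns in first-appearance order: 460nm, 630nm, 520nm, 610nm, 590nm; column 5 is 590nm.
Long rows with sample_id=S17, wavelength=590nm: min(22.65, 38.41, 75.07) = 22.65.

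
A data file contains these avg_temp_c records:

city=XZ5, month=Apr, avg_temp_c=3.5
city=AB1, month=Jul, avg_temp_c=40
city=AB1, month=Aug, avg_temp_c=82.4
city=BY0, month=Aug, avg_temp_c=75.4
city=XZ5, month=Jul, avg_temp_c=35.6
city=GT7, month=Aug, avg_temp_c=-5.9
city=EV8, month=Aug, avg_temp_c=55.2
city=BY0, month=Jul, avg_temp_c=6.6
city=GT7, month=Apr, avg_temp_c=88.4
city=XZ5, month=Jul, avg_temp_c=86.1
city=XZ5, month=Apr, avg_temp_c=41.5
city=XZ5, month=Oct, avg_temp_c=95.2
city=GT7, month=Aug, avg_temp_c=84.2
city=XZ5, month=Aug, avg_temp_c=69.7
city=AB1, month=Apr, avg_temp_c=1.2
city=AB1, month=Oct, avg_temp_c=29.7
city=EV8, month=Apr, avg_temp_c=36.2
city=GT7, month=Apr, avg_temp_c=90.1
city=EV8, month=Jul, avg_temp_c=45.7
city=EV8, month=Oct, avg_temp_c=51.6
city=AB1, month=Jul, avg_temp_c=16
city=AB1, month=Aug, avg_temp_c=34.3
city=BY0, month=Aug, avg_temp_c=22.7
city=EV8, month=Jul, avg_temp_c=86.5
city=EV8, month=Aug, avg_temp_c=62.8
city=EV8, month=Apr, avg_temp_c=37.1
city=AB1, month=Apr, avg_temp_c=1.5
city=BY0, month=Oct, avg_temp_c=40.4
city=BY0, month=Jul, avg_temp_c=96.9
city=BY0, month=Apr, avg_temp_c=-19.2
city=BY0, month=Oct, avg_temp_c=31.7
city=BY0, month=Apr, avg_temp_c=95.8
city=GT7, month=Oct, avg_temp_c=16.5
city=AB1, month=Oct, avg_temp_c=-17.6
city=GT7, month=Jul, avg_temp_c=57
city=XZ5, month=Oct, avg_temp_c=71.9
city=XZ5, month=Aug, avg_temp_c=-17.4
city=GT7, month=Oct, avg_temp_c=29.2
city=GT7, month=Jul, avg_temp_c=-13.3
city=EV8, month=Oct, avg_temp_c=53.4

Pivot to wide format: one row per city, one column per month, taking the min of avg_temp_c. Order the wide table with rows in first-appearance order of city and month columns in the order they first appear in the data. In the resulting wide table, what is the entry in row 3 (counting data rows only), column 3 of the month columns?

22.7

With rows in first-appearance order of city, row 3 is city=BY0. month columns in first-appearance order: Apr, Jul, Aug, Oct; column 3 is Aug.
Long rows with city=BY0, month=Aug: min(75.4, 22.7) = 22.7.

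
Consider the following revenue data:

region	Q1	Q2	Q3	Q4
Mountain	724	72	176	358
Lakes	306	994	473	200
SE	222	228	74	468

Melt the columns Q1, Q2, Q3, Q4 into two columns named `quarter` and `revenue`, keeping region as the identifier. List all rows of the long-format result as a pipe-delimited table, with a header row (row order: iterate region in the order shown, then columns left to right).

| region | quarter | revenue |
| Mountain | Q1 | 724 |
| Mountain | Q2 | 72 |
| Mountain | Q3 | 176 |
| Mountain | Q4 | 358 |
| Lakes | Q1 | 306 |
| Lakes | Q2 | 994 |
| Lakes | Q3 | 473 |
| Lakes | Q4 | 200 |
| SE | Q1 | 222 |
| SE | Q2 | 228 |
| SE | Q3 | 74 |
| SE | Q4 | 468 |

Each (region, column) pair becomes one row: 3 × 4 = 12 rows.
For example, (Mountain, Q1) → revenue=724.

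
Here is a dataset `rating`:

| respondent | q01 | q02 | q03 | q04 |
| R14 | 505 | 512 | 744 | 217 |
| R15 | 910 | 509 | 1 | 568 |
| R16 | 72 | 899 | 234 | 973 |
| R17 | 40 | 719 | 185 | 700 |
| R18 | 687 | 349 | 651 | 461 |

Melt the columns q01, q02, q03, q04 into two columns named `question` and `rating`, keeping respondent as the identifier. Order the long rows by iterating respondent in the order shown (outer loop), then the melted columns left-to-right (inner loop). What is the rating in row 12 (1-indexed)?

20 rows total (5 × 4). Row 12: index ⌊(12-1)/4⌋ = 2 into respondent → R16; (12-1) mod 4 = 3 into the melted columns → q04.
So row 12 is (R16, q04, 973); rating = 973.

973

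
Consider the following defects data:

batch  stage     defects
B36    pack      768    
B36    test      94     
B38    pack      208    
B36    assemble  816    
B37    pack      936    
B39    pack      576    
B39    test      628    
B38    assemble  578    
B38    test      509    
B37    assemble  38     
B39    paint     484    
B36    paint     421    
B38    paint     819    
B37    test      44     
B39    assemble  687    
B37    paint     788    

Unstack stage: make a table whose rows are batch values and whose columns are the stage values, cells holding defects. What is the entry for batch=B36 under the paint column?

Wide layout: rows indexed by batch, columns are the 4 distinct stage values (pack, test, assemble, paint).
Cell (batch=B36, stage=paint) draws from the long row where batch=B36 and stage=paint, which has defects=421.

421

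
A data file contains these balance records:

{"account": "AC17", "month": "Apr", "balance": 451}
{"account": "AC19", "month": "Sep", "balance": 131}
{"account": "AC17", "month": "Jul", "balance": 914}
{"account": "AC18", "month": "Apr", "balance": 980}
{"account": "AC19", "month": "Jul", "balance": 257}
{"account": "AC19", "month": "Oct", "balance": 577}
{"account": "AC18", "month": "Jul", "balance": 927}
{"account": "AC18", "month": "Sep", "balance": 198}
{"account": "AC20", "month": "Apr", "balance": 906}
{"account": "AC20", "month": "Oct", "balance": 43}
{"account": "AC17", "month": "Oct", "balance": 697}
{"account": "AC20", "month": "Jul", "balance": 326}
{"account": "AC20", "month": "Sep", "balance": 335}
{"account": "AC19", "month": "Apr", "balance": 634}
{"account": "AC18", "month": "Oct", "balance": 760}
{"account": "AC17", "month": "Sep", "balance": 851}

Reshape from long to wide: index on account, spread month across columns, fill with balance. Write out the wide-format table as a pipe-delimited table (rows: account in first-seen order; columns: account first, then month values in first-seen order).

Columns: account plus the 4 distinct month values (Apr, Sep, Jul, Oct).
For example, row AC17 column Apr takes balance=451 from the long row (AC17, Apr).

| account | Apr | Sep | Jul | Oct |
| AC17 | 451 | 851 | 914 | 697 |
| AC19 | 634 | 131 | 257 | 577 |
| AC18 | 980 | 198 | 927 | 760 |
| AC20 | 906 | 335 | 326 | 43 |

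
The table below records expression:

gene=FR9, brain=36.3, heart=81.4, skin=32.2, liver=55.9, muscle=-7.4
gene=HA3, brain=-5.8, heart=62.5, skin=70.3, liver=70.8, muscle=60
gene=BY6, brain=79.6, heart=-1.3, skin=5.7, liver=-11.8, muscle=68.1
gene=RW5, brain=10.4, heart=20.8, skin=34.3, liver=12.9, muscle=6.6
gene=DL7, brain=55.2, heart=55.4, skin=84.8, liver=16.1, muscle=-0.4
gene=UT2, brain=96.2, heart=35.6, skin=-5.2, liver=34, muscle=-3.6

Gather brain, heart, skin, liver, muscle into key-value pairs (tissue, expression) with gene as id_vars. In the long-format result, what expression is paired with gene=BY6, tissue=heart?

-1.3

Unpivoting turns each (gene, wide-column) pair into one long row.
The wide cell at row BY6, column heart holds -1.3, so the long row (BY6, heart) has expression=-1.3.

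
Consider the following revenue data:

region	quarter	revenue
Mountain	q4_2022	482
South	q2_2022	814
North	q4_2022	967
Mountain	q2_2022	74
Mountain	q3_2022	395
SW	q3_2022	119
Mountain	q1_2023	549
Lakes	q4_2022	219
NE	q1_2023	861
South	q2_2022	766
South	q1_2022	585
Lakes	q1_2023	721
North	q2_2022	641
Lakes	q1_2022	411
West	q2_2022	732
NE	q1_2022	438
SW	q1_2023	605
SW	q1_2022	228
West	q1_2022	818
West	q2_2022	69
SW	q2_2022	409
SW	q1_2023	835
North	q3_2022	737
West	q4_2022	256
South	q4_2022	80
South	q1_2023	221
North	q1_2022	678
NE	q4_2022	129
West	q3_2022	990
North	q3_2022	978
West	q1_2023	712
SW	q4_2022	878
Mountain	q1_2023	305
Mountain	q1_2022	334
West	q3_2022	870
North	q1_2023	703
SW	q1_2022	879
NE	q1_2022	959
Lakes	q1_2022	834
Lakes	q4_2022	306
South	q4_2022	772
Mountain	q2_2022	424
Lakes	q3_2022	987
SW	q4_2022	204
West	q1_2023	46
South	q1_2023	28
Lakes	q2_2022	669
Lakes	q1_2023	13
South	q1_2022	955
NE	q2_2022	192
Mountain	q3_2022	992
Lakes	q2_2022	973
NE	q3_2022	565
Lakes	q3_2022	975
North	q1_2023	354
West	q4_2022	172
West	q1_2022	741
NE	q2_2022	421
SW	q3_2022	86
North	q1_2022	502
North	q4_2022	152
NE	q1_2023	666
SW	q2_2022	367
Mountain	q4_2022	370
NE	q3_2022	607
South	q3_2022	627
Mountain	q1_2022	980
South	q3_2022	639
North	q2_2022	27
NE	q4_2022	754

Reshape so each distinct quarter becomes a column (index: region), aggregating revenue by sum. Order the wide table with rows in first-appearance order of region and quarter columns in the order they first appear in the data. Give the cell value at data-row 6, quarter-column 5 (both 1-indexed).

With rows in first-appearance order of region, row 6 is region=NE. quarter columns in first-appearance order: q4_2022, q2_2022, q3_2022, q1_2023, q1_2022; column 5 is q1_2022.
Long rows with region=NE, quarter=q1_2022: 438 + 959 = 1397.

1397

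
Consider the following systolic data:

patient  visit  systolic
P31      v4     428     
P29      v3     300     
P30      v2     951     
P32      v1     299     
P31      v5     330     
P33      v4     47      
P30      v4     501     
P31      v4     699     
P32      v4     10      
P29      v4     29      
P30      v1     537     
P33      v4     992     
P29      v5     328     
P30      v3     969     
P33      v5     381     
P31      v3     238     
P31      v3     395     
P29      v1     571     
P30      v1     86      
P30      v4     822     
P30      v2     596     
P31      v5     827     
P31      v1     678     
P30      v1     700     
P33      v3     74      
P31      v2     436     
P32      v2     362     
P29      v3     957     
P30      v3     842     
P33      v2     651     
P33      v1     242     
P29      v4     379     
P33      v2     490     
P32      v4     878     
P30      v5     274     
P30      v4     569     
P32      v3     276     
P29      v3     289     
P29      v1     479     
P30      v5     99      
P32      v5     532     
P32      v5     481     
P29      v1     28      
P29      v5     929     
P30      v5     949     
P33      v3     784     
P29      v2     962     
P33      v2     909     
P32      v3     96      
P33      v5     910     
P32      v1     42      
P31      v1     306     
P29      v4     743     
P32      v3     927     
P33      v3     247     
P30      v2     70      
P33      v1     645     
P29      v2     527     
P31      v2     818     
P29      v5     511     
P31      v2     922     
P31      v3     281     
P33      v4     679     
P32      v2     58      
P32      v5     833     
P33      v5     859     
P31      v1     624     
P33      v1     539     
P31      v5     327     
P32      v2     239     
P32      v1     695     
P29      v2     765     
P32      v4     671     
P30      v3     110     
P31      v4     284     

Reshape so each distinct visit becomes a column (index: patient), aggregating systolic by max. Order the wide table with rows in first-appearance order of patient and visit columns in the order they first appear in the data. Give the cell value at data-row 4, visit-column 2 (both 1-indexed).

927

With rows in first-appearance order of patient, row 4 is patient=P32. visit columns in first-appearance order: v4, v3, v2, v1, v5; column 2 is v3.
Long rows with patient=P32, visit=v3: max(276, 96, 927) = 927.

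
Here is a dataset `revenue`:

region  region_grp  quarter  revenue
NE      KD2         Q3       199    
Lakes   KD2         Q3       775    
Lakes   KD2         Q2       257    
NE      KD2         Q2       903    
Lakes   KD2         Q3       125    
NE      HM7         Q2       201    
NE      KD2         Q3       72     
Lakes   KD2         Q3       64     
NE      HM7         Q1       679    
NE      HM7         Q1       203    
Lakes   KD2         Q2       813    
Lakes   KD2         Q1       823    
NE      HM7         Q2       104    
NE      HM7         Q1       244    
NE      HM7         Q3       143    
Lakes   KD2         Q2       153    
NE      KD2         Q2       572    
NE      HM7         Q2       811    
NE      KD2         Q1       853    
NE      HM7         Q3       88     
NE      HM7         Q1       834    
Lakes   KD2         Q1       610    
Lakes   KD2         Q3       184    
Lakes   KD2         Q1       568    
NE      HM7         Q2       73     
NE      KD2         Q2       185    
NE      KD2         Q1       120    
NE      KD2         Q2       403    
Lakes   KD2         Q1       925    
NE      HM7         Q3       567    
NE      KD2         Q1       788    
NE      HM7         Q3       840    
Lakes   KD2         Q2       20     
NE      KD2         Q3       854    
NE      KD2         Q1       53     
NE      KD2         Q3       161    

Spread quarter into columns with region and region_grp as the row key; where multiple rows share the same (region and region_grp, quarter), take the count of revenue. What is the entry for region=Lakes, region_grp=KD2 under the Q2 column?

Rows with region=Lakes, region_grp=KD2 and quarter=Q2: revenue values are 257, 813, 153, 20.
4 rows match — count = 4.

4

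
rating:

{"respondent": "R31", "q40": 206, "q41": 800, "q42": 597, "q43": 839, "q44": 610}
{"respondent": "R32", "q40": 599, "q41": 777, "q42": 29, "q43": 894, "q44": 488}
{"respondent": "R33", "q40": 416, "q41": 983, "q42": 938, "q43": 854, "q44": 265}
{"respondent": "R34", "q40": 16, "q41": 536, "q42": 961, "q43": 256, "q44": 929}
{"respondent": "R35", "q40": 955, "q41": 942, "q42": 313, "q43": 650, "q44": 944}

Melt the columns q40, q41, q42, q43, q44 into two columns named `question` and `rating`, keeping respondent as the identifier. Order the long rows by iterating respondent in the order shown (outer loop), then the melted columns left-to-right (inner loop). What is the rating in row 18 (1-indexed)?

961

25 rows total (5 × 5). Row 18: index ⌊(18-1)/5⌋ = 3 into respondent → R34; (18-1) mod 5 = 2 into the melted columns → q42.
So row 18 is (R34, q42, 961); rating = 961.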